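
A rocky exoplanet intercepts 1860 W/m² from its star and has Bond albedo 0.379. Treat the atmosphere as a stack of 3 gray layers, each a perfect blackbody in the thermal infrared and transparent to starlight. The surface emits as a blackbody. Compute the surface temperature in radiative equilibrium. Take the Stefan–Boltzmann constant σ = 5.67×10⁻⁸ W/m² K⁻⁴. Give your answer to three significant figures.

378 kelvin

OLR = S(1−α)/4 = 288.8 W/m²; the top layer radiates at T_e = 267.1 K.
With N = 3 opaque layers, T_s = (N+1)^(1/4)·T_e = 4^(1/4)·267.1 = 377.8 K.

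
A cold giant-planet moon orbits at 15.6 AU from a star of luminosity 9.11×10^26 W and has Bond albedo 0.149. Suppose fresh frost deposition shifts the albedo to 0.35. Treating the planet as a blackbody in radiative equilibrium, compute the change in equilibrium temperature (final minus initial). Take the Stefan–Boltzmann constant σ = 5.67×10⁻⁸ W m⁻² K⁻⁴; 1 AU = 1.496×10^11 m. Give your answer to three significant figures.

-5.48 kelvin

Orbital distance: d = 15.6 AU = 2.334×10^12 m.
Spreading L over a sphere of radius d: S = 9.11×10^26/(4π·2.33×10^12²) = 13.31 W m⁻².
Initial: T₁ = [S(1−0.149)/(4σ)]^(1/4) = 84.07 K.
After:  T₂ = [13.31·0.65/(4σ)]^(1/4) = 78.59 K.
Change: 78.59 − 84.07 = -5.476 K.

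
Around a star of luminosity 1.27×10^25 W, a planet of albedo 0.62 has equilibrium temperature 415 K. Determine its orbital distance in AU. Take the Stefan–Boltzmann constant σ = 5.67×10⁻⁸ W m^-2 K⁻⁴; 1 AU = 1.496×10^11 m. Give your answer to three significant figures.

0.0505 AU

The flux needed for this T is 4σT⁴/(1−0.62) = 17700 W m^-2.
From L = 4πd²S, d = √(1.27×10^25/(4π·17700)) = 7.556×10^9 m = 0.05051 AU.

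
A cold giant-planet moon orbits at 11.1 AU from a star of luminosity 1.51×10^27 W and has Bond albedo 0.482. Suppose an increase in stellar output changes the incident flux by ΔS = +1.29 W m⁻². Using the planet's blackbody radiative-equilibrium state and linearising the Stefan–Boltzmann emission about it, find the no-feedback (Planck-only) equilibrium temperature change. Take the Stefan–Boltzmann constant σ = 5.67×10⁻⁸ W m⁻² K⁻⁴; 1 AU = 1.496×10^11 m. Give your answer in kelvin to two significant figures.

0.74 kelvin

Orbital distance: d = 11.1 AU = 1.661×10^12 m.
S = L/(4πd²) = 43.58 W m⁻².
The baseline emission temperature is T_e = 99.88 K.
TOA radiative forcing: ΔF = (1−α)ΔS/4 = 0.518·(+1.29)/4 = 0.1671 W m⁻².
Linearising σT⁴ gives d(σT⁴)/dT = 4σT_e³ = 0.2260 W m⁻² per K.
So ΔT₀ = 0.1671/0.2260 = 0.739 K.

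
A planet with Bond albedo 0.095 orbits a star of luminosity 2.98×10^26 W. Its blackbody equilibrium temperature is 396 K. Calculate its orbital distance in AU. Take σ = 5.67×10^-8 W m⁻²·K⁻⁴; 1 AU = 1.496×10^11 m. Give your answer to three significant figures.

0.415 AU

Required flux: S = 4σT⁴/(1−α) = 6163 W m⁻².
Then d = [L/(4πS)]^(1/2) = 6.203×10^10 m, i.e. 0.4147 AU.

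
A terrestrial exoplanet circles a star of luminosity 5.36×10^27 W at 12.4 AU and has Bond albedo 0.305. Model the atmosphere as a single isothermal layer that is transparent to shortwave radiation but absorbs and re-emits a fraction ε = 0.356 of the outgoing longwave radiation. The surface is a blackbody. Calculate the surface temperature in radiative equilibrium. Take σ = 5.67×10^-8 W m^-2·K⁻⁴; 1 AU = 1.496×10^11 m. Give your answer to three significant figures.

147 kelvin

d = 12.4 × 1.496×10^11 m = 1.855×10^12 m.
Flux at the orbit: S = L/(4πd²) = 5.36×10^27/(4π·(1.86×10^12)²) = 124.0 W m^-2.
At the top of the atmosphere, σT_e⁴ = S(1−α)/4 = 21.54 W m^-2, giving T_e = 139.6 K.
The surface balance (absorbed SW + ε·downward IR = σT_s⁴) with T_a⁴ = T_s⁴/2 reduces to T_s = T_e·[2/(2−ε)]^¼ = 146.6 K.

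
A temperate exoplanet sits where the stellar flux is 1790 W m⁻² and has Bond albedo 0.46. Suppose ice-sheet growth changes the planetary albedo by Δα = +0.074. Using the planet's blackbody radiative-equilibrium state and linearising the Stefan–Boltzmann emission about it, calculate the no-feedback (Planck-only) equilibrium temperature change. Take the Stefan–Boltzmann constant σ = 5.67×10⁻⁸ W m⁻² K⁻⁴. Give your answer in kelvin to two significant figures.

-8.8 K

The baseline emission temperature is T_e = 255.5 K.
ΔF = −(S/4)Δα = −(1790/4)×(+0.074) = -33.11 W m⁻².
Planck response: λ_P = 4σT_e³ = 4·5.67×10⁻⁸·(255.5)³ = 3.783 W m⁻²/K.
ΔT₀ = ΔF/λ_P = -33.11/3.783 = -8.75 K.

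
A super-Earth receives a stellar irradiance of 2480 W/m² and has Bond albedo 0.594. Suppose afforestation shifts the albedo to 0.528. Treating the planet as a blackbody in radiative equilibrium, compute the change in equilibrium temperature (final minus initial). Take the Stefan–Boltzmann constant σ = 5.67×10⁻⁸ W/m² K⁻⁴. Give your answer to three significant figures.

9.91 K

Initial: T₁ = [S(1−0.594)/(4σ)]^(1/4) = 258.1 K.
After:  T₂ = [2480·0.472/(4σ)]^(1/4) = 268.0 K.
Change: 268.0 − 258.1 = 9.905 K.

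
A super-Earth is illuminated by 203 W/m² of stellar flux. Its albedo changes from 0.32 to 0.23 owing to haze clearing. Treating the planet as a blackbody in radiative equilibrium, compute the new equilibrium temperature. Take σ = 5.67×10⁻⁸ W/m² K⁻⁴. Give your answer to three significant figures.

162 K

New equilibrium: T₂ = [(1−0.23)·203.0/(4σ)]^(1/4) = 162.0 K.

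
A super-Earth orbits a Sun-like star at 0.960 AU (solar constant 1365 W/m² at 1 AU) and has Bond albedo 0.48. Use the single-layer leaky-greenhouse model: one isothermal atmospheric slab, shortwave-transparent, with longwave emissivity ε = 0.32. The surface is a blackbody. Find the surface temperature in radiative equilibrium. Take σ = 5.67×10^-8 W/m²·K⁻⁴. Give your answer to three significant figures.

252 K

By the inverse-square law, S = 1365/0.960² = 1481 W/m².
Effective emission temperature (TOA balance): σT_e⁴ = S(1−α)/4 = 192.5 W/m² → T_e = 241.4 K.
The surface balance (absorbed SW + ε·downward IR = σT_s⁴) with T_a⁴ = T_s⁴/2 reduces to T_s = T_e·[2/(2−ε)]^¼ = 252.2 K.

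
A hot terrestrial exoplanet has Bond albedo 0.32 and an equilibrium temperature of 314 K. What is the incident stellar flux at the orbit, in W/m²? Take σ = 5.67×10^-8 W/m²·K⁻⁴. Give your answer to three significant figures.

3240 W/m²

From S(1−α)/4 = σT⁴: S = 4σT⁴/(1−α).
The emitted flux is σT⁴ = 551.2 W/m².
S = 4·551.2/0.68 = 3242 W/m².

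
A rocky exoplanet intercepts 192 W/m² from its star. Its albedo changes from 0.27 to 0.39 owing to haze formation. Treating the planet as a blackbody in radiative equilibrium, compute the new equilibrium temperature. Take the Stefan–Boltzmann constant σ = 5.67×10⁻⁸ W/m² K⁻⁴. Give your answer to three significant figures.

151 kelvin

With the new albedo, S(1−α₂)/4 = 29.28 W/m², so T₂ = 150.7 K.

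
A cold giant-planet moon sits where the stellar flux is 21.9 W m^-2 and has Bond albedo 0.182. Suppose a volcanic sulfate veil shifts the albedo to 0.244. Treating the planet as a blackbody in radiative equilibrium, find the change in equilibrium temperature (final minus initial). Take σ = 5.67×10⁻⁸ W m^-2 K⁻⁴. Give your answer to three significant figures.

-1.84 K

Initial: T₁ = [S(1−0.182)/(4σ)]^(1/4) = 94.27 K.
With α = 0.244, T₂ = 92.43 K.
Change: 92.43 − 94.27 = -1.839 K.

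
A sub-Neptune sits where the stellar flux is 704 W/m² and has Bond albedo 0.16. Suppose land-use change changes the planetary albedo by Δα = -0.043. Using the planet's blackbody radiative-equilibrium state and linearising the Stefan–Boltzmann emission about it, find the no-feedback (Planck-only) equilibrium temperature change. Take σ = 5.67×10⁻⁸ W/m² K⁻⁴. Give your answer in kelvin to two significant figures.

Reference equilibrium: T_e = [S(1−α)/(4σ)]^(1/4) = 226.0 K.
The change in absorbed flux is Δ[S(1−α)/4] = −SΔα/4 = 7.568 W/m².
Linearising σT⁴ gives d(σT⁴)/dT = 4σT_e³ = 2.617 W/m² per K.
So ΔT₀ = 7.568/2.617 = 2.89 K.

2.9 K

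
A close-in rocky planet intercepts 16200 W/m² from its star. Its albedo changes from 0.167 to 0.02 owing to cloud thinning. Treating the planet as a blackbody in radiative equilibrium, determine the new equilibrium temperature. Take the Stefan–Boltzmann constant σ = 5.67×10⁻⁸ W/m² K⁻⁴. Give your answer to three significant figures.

514 K

With the new albedo, S(1−α₂)/4 = 3969 W/m², so T₂ = 514.4 K.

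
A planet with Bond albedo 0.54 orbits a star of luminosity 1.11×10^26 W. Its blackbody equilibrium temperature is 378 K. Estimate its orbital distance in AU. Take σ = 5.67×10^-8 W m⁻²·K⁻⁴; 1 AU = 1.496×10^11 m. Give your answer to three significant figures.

0.198 AU

Energy balance gives S = 4σT⁴/(1−α) = 10070 W m⁻².
S = L/(4πd²) → d = √(L/4πS) = √(1.11×10^26/(4π·10070)) = 2.962×10^10 m = 0.1980 AU.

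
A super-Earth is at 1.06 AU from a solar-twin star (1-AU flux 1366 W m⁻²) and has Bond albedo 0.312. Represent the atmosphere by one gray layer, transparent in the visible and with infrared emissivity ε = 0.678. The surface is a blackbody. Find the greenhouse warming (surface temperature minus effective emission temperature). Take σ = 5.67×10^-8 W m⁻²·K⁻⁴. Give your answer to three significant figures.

Flux at the orbit: S = 1366/(1.06)² = 1216 W m⁻².
Effective emission temperature (TOA balance): σT_e⁴ = S(1−α)/4 = 209.1 W m⁻² → T_e = 246.4 K.
The surface balance (absorbed SW + ε·downward IR = σT_s⁴) with T_a⁴ = T_s⁴/2 reduces to T_s = T_e·[2/(2−ε)]^¼ = 273.3 K.
Greenhouse warming: T_s − T_e = 26.87 K.

26.9 kelvin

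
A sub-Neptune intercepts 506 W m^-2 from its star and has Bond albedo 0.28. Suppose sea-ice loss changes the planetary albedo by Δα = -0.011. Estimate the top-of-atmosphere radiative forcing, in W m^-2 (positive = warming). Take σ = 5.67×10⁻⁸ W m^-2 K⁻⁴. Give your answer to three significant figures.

ΔF = −(S/4)Δα = −(506.0/4)×(-0.011) = 1.391 W m^-2.

1.39 W m^-2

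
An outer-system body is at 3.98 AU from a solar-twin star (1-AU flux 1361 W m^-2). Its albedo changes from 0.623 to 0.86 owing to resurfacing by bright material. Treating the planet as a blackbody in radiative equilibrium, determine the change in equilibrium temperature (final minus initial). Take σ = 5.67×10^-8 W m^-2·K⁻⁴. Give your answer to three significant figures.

-24.0 K

Irradiance scales as 1/d², so S = 1361 W m^-2 × (1/3.98)² = 85.92 W m^-2.
With α = 0.623, T₁ = 109.3 K.
Final:   T₂ = [S(1−0.86)/(4σ)]^(1/4) = 85.34 K.
ΔT = T₂ − T₁ = -23.98 K.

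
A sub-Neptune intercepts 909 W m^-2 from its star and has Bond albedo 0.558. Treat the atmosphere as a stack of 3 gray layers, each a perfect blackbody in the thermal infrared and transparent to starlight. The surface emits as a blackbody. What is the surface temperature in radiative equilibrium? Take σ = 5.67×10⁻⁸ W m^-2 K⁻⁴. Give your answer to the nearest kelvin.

Top-of-atmosphere balance: σT_e⁴ = S(1−α)/4 = 100.4 W m^-2 → T_e = 205.2 K.
For an N-layer opaque stack, T_s⁴ = (N+1)T_e⁴, hence T_s = (4)^(1/4)×205.2 K = 290.1 K.

290 K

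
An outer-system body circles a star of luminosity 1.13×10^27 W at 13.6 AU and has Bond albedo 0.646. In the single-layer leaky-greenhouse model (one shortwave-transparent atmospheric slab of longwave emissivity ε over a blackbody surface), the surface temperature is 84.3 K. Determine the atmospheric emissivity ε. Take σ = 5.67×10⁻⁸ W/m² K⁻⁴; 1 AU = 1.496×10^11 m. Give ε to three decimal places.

Orbital distance: d = 13.6 AU = 2.035×10^12 m.
Flux at the orbit: S = L/(4πd²) = 1.13×10^27/(4π·(2.03×10^12)²) = 21.72 W/m².
First, T_e = [21.72·(1−0.646)/(4σ)]^(1/4) = 76.31 K.
Since (2−ε)/2 = (T_e/T_s)⁴ = 0.6714, ε = 0.6572.

0.657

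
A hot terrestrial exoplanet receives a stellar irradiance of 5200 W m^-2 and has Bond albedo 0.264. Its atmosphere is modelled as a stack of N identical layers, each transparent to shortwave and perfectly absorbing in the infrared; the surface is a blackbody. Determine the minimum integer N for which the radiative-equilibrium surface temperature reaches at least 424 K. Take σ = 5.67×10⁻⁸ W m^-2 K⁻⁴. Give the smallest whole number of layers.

Top-of-atmosphere balance: σT_e⁴ = S(1−α)/4 = 956.8 W m^-2 → T_e = 360.4 K.
Need (N+1)T_e⁴ ≥ T_s⁴, i.e. N+1 ≥ (424/360.4)⁴ = 1.915.
So N ≥ 0.915; the smallest integer is N = 1.

1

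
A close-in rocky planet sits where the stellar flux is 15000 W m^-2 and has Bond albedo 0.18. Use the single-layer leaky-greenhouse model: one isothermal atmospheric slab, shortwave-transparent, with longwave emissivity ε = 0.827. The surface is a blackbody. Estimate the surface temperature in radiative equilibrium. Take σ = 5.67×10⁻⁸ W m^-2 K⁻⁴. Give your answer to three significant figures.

551 kelvin

Effective emission temperature (TOA balance): σT_e⁴ = S(1−α)/4 = 3075 W m^-2 → T_e = 482.6 K.
For a single slab of emissivity ε, T_s⁴ = 2T_e⁴/(2−ε); thus T_s = 482.6·(1.705)^(1/4) = 551.4 K.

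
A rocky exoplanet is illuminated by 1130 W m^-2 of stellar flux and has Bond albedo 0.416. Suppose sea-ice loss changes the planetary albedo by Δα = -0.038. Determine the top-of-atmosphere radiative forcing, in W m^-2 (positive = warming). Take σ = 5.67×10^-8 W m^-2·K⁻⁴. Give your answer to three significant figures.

The change in absorbed flux is Δ[S(1−α)/4] = −SΔα/4 = 10.73 W m^-2.

10.7 W m^-2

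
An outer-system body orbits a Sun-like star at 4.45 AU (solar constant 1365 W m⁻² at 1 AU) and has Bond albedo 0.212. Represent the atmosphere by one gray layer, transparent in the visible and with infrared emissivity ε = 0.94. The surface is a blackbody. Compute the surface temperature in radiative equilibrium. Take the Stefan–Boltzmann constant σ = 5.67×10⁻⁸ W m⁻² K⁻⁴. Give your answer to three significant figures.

146 K

Flux at the orbit: S = 1365/(4.45)² = 68.93 W m⁻².
The planet radiates to space at T_e = [S(1−α)/(4σ)]^(1/4) = 124.4 K.
Surface balance with a leaky layer gives σT_s⁴ = σT_e⁴·2/(2−ε), so T_s = T_e·[2/(2−0.94)]^(1/4) = 145.8 K.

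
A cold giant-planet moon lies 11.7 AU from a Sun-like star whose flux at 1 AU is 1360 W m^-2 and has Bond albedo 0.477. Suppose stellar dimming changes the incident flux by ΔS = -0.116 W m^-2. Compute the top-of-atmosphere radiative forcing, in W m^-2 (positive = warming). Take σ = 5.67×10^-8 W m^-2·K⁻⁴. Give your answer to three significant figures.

By the inverse-square law, S = 1360/11.7² = 9.935 W m^-2.
Only a fraction (1−α) is absorbed and it's spread over 4πR², so ΔF = (1−α)ΔS/4 = -0.01517 W m^-2.

-0.0152 W m^-2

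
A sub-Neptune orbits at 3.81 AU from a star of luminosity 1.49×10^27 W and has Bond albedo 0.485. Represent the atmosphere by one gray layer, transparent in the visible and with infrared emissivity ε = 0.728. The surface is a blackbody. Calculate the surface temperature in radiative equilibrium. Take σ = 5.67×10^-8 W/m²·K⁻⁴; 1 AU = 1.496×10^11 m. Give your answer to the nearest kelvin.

190 K

Orbital distance: d = 3.81 AU = 5.700×10^11 m.
Spreading L over a sphere of radius d: S = 1.49×10^27/(4π·5.70×10^11²) = 365.0 W/m².
At the top of the atmosphere, σT_e⁴ = S(1−α)/4 = 46.99 W/m², giving T_e = 169.7 K.
The surface balance (absorbed SW + ε·downward IR = σT_s⁴) with T_a⁴ = T_s⁴/2 reduces to T_s = T_e·[2/(2−ε)]^¼ = 190.0 K.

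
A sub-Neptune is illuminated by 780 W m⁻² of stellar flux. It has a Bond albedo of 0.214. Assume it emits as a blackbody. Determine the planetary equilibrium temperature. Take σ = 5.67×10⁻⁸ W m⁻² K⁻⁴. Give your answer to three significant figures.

228 kelvin

Averaging over the sphere, the absorbed flux is S(1−α)/4 = 153.3 W m⁻².
In equilibrium σT⁴ equals this, so T = 228.0 K.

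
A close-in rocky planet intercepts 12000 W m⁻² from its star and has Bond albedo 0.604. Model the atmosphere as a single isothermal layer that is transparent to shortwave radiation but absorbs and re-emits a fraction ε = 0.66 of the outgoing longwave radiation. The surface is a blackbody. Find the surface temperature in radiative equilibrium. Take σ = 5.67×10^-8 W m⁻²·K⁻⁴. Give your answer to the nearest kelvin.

Effective emission temperature (TOA balance): σT_e⁴ = S(1−α)/4 = 1188 W m⁻² → T_e = 380.5 K.
For a single slab of emissivity ε, T_s⁴ = 2T_e⁴/(2−ε); thus T_s = 380.5·(1.493)^(1/4) = 420.5 K.

421 kelvin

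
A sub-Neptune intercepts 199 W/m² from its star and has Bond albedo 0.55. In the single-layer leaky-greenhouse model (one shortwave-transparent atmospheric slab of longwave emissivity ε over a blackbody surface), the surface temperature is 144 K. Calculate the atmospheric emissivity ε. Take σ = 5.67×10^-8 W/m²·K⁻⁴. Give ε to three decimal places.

TOA balance gives T_e = 141.0 K.
T_s⁴ = T_e⁴·2/(2−ε) → ε = 2 − 2(T_e/T_s)⁴ = 2 − 2·(141.0/144)⁴ = 0.1635.

0.163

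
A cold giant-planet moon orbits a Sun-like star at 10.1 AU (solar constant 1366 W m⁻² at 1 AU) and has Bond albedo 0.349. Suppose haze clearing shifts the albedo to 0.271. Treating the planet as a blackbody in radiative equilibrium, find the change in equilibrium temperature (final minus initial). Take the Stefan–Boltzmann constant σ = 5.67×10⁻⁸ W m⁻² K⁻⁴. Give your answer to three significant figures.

2.26 K

Irradiance scales as 1/d², so S = 1366 W m⁻² × (1/10.1)² = 13.39 W m⁻².
Initial: T₁ = [S(1−0.349)/(4σ)]^(1/4) = 78.74 K.
Final:   T₂ = [S(1−0.271)/(4σ)]^(1/4) = 81.00 K.
Change: 81.00 − 78.74 = 2.259 K.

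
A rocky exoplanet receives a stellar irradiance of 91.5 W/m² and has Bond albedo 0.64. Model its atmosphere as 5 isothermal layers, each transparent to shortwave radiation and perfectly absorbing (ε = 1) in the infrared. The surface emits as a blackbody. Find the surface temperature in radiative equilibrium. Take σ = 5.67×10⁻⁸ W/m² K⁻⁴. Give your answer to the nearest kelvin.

172 kelvin

Top-of-atmosphere balance: σT_e⁴ = S(1−α)/4 = 8.235 W/m² → T_e = 109.8 K.
With N = 5 opaque layers, T_s = (N+1)^(1/4)·T_e = 6^(1/4)·109.8 = 171.8 K.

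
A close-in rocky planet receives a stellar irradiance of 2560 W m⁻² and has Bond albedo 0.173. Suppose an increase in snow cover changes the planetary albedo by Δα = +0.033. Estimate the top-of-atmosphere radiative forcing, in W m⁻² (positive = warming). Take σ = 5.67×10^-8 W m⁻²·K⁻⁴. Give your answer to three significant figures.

-21.1 W m⁻²

ΔF = −(S/4)Δα = −(2560/4)×(+0.033) = -21.12 W m⁻².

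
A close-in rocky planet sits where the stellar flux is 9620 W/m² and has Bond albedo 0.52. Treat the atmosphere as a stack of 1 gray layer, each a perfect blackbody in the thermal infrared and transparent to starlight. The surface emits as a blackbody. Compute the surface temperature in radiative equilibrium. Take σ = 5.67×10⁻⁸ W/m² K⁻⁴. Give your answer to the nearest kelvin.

Top-of-atmosphere balance: σT_e⁴ = S(1−α)/4 = 1154 W/m² → T_e = 377.7 K.
Layer-by-layer balance gives σT_s⁴ = (N+1)σT_e⁴, so T_s = 2^¼·377.7 = 449.2 K.

449 K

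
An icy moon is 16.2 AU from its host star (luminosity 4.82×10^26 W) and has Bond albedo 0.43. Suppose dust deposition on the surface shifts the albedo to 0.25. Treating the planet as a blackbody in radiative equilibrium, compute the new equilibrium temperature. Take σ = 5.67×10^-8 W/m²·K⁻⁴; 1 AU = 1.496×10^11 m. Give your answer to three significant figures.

d = 16.2 × 1.496×10^11 m = 2.424×10^12 m.
S = L/(4πd²) = 6.530 W/m².
New equilibrium: T₂ = [(1−0.25)·6.530/(4σ)]^(1/4) = 68.17 K.

68.2 kelvin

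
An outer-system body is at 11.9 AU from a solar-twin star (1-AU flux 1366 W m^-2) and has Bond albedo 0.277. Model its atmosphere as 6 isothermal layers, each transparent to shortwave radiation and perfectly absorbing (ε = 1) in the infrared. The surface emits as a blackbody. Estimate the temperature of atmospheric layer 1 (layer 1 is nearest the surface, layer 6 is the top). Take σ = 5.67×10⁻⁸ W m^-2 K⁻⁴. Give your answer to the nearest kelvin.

117 K

Irradiance scales as 1/d², so S = 1366 W m^-2 × (1/11.9)² = 9.646 W m^-2.
The effective emission temperature is T_e = [S(1−α)/(4σ)]^¼ = 74.47 K.
Each opaque layer satisfies 2T_j⁴ = T_{j−1}⁴ + T_{j+1}⁴, giving T_k⁴ = (N+1−k)T_e⁴.
T_1 = (6)^(1/4)·74.47 = 116.5 K.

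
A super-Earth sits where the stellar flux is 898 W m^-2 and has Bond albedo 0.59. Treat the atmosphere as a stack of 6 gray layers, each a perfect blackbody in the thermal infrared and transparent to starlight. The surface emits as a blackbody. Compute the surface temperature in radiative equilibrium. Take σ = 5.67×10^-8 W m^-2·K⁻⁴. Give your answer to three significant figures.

Top-of-atmosphere balance: σT_e⁴ = S(1−α)/4 = 92.05 W m^-2 → T_e = 200.7 K.
With N = 6 opaque layers, T_s = (N+1)^(1/4)·T_e = 7^(1/4)·200.7 = 326.5 K.

326 kelvin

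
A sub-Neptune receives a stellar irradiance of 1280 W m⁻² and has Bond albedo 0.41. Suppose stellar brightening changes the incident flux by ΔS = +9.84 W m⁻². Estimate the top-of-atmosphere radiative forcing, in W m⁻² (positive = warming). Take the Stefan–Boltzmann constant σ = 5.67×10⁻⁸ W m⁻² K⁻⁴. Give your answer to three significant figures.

ΔF = Δ[S(1−α)]/4 = (1−0.41)·+9.84/4 = 1.451 W m⁻².

1.45 W m⁻²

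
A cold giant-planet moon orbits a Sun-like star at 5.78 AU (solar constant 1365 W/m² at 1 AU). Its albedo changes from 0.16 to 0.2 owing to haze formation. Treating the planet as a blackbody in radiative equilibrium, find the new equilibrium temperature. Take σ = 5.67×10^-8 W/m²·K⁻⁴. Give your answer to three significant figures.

By the inverse-square law, S = 1365/5.78² = 40.86 W/m².
T₂ = [S(1−α₂)/(4σ)]^(1/4) = [40.86·0.8/(4σ)]^(1/4) = 109.6 K.

110 K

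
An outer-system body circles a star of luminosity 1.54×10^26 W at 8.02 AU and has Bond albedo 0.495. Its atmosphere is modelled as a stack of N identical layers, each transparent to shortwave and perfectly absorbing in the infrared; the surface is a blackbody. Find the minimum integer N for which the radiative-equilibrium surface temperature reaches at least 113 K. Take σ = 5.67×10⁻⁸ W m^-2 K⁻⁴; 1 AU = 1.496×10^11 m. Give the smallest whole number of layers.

Orbital distance: d = 8.02 AU = 1.200×10^12 m.
Spreading L over a sphere of radius d: S = 1.54×10^26/(4π·1.20×10^12²) = 8.513 W m^-2.
OLR = S(1−α)/4 = 1.075 W m^-2; the top layer radiates at T_e = 65.98 K.
Need (N+1)T_e⁴ ≥ T_s⁴, i.e. N+1 ≥ (113/65.98)⁴ = 8.601.
Rounding up, N = 8.

8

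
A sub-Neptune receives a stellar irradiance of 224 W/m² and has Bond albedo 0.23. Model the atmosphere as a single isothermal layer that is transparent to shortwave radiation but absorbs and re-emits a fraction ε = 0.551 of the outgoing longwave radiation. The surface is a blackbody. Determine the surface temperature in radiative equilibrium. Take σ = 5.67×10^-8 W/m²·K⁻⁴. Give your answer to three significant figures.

Effective emission temperature (TOA balance): σT_e⁴ = S(1−α)/4 = 43.12 W/m² → T_e = 166.1 K.
Surface balance with a leaky layer gives σT_s⁴ = σT_e⁴·2/(2−ε), so T_s = T_e·[2/(2−0.551)]^(1/4) = 180.0 K.

180 K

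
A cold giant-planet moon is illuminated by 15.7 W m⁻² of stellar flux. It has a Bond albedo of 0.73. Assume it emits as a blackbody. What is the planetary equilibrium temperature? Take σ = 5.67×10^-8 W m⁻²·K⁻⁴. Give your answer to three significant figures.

Absorbed flux (global mean): S(1−α)/4 = 15.70·0.27/4 = 1.060 W m⁻².
Set σT⁴ = 1.060 → T = (1.060/σ)^(1/4) = 65.75 K.

65.8 kelvin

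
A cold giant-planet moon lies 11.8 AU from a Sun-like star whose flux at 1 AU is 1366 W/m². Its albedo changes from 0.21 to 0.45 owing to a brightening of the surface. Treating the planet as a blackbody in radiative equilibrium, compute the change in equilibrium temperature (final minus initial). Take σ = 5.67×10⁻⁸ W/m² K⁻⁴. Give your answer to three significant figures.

Irradiance scales as 1/d², so S = 1366 W/m² × (1/11.8)² = 9.810 W/m².
With α = 0.21, T₁ = 76.46 K.
With α = 0.45, T₂ = 69.84 K.
ΔT = T₂ − T₁ = -6.618 K.

-6.62 K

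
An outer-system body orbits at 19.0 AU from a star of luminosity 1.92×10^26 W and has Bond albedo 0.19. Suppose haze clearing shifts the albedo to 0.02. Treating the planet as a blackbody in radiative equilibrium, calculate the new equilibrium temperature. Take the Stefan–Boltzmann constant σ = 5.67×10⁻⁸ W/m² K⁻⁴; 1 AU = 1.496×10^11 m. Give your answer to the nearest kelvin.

d = 19.0 × 1.496×10^11 m = 2.842×10^12 m.
S = L/(4πd²) = 1.891 W/m².
T₂ = [S(1−α₂)/(4σ)]^(1/4) = [1.891·0.98/(4σ)]^(1/4) = 53.47 K.

53 K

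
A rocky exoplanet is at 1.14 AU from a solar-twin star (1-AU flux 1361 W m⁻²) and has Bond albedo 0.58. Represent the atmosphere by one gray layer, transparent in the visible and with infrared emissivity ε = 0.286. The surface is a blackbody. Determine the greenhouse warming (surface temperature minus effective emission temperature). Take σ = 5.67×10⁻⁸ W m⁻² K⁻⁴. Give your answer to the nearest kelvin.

8 kelvin

Flux at the orbit: S = 1361/(1.14)² = 1047 W m⁻².
The planet radiates to space at T_e = [S(1−α)/(4σ)]^(1/4) = 209.9 K.
For a single slab of emissivity ε, T_s⁴ = 2T_e⁴/(2−ε); thus T_s = 209.9·(1.167)^(1/4) = 218.1 K.
Greenhouse warming: T_s − T_e = 8.254 K.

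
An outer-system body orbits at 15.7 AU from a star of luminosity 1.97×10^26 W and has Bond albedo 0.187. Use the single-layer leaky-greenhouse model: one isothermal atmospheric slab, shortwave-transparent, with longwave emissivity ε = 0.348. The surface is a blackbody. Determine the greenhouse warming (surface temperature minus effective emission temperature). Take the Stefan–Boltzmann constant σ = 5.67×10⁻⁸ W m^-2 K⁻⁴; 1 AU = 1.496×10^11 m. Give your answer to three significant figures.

2.77 K

d = 15.7 × 1.496×10^11 m = 2.349×10^12 m.
Flux at the orbit: S = L/(4πd²) = 1.97×10^26/(4π·(2.35×10^12)²) = 2.842 W m^-2.
The planet radiates to space at T_e = [S(1−α)/(4σ)]^(1/4) = 56.50 K.
The surface balance (absorbed SW + ε·downward IR = σT_s⁴) with T_a⁴ = T_s⁴/2 reduces to T_s = T_e·[2/(2−ε)]^¼ = 59.26 K.
T_s − T_e = 59.26 − 56.50 = 2.765 K.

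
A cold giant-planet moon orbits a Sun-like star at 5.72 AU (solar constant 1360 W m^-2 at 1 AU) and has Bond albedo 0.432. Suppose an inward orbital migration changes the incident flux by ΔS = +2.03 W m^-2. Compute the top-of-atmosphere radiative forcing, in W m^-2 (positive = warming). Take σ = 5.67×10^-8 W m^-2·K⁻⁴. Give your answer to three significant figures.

Irradiance scales as 1/d², so S = 1360 W m^-2 × (1/5.72)² = 41.57 W m^-2.
Only a fraction (1−α) is absorbed and it's spread over 4πR², so ΔF = (1−α)ΔS/4 = 0.2883 W m^-2.

0.288 W m^-2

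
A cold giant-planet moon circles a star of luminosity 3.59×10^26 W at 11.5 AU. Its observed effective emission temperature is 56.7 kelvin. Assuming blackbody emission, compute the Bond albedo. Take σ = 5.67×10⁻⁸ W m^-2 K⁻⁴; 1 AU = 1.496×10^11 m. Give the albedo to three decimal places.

d = 11.5 × 1.496×10^11 m = 1.720×10^12 m.
S = L/(4πd²) = 9.652 W m^-2.
From σT⁴ = S(1−α)/4 we invert for α: 1−α = 4σT⁴/S.
4σT⁴ = 4·5.67×10⁻⁸·(56.7)⁴ = 2.344 W m^-2.
1−α = 2.344/9.652 = 0.2429, so α = 0.7571.

0.757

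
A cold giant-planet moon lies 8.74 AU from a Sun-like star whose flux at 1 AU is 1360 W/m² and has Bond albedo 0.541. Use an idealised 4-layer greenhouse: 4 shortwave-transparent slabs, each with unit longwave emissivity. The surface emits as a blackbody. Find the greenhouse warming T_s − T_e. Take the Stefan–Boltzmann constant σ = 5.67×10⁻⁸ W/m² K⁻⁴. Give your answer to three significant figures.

Irradiance scales as 1/d², so S = 1360 W/m² × (1/8.74)² = 17.80 W/m².
The effective emission temperature is T_e = [S(1−α)/(4σ)]^¼ = 77.48 K.
Surface: T_s = (5)^¼·T_e = 115.9 K.
Warming: T_s − T_e = 38.38 K.

38.4 K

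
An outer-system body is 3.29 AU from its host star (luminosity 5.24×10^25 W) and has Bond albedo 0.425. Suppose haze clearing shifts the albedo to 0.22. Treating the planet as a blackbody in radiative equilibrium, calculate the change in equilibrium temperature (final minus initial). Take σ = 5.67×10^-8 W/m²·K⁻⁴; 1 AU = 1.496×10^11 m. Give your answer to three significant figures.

6.44 K

d = 3.29 × 1.496×10^11 m = 4.922×10^11 m.
Flux at the orbit: S = L/(4πd²) = 5.24×10^25/(4π·(4.92×10^11)²) = 17.21 W/m².
Initial: T₁ = [S(1−0.425)/(4σ)]^(1/4) = 81.28 K.
Final:   T₂ = [S(1−0.22)/(4σ)]^(1/4) = 87.72 K.
Change: 87.72 − 81.28 = 6.438 K.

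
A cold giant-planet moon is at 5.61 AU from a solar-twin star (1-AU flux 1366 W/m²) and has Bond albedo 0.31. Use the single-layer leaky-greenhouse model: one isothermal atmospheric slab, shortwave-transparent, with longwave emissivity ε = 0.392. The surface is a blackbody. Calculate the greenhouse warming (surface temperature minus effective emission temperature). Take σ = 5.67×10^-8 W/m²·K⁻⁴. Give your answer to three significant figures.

Flux at the orbit: S = 1366/(5.61)² = 43.40 W/m².
The planet radiates to space at T_e = [S(1−α)/(4σ)]^(1/4) = 107.2 K.
For a single slab of emissivity ε, T_s⁴ = 2T_e⁴/(2−ε); thus T_s = 107.2·(1.244)^(1/4) = 113.2 K.
Greenhouse warming: T_s − T_e = 6.009 K.

6.01 K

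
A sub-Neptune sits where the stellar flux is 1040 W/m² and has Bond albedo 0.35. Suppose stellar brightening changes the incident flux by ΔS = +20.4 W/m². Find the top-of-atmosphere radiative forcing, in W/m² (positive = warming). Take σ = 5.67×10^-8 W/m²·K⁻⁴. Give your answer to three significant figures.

3.31 W/m²

ΔF = Δ[S(1−α)]/4 = (1−0.35)·+20.4/4 = 3.315 W/m².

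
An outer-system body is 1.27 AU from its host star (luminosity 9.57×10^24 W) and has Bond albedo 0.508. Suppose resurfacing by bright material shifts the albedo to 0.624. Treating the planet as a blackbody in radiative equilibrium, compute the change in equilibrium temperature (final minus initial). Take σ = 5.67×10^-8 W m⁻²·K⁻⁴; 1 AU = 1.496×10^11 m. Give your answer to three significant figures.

Orbital distance: d = 1.27 AU = 1.900×10^11 m.
Flux at the orbit: S = L/(4πd²) = 9.57×10^24/(4π·(1.90×10^11)²) = 21.10 W m⁻².
Before: T₁ = [21.10·0.492/(4σ)]^(1/4) = 82.25 K.
Final:   T₂ = [S(1−0.624)/(4σ)]^(1/4) = 76.90 K.
ΔT = T₂ − T₁ = -5.347 K.

-5.35 kelvin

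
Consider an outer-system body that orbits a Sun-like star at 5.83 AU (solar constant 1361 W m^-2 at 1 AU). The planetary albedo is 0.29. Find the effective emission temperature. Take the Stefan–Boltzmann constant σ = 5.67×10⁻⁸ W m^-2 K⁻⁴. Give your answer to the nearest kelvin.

Irradiance scales as 1/d², so S = 1361 W m^-2 × (1/5.83)² = 40.04 W m^-2.
Averaging over the sphere, the absorbed flux is S(1−α)/4 = 7.108 W m^-2.
In equilibrium σT⁴ equals this, so T = 105.8 K.

106 kelvin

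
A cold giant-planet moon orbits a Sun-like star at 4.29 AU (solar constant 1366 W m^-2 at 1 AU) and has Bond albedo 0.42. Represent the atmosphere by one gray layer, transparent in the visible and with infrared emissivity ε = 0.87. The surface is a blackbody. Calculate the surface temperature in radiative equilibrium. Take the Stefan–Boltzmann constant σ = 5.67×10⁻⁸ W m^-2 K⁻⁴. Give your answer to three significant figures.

135 K

By the inverse-square law, S = 1366/4.29² = 74.22 W m^-2.
At the top of the atmosphere, σT_e⁴ = S(1−α)/4 = 10.76 W m^-2, giving T_e = 117.4 K.
Surface balance with a leaky layer gives σT_s⁴ = σT_e⁴·2/(2−ε), so T_s = T_e·[2/(2−0.87)]^(1/4) = 135.4 K.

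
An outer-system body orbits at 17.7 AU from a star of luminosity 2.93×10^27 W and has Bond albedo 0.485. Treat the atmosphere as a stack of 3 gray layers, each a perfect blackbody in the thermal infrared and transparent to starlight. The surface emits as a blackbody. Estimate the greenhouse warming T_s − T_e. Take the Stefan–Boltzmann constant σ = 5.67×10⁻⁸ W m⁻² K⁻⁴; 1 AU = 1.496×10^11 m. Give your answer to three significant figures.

d = 17.7 × 1.496×10^11 m = 2.648×10^12 m.
S = L/(4πd²) = 33.25 W m⁻².
The effective emission temperature is T_e = [S(1−α)/(4σ)]^¼ = 93.22 K.
T_s = (N+1)^(1/4)·T_e = 131.8 K.
So the greenhouse effect raises the surface by 131.8 − 93.22 = 38.61 K.

38.6 K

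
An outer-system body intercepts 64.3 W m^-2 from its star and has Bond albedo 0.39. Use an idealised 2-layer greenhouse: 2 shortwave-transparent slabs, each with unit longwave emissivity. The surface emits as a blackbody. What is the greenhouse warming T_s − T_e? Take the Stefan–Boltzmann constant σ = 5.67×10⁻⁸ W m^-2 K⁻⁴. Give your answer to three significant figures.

OLR = S(1−α)/4 = 9.806 W m^-2; the top layer radiates at T_e = 114.7 K.
T_s = (N+1)^(1/4)·T_e = 150.9 K.
So the greenhouse effect raises the surface by 150.9 − 114.7 = 36.25 K.

36.2 kelvin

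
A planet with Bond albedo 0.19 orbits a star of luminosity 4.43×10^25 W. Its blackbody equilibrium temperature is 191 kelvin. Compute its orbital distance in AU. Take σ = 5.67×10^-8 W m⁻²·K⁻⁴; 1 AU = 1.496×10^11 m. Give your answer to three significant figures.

Required flux: S = 4σT⁴/(1−α) = 372.6 W m⁻².
S = L/(4πd²) → d = √(L/4πS) = √(4.43×10^25/(4π·372.6)) = 9.726×10^10 m = 0.6502 AU.

0.650 AU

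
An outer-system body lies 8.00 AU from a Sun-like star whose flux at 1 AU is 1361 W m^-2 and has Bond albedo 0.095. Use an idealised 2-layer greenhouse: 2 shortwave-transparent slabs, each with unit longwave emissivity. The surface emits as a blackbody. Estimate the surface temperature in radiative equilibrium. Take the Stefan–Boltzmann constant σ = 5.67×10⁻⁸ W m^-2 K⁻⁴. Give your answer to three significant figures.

126 K

Flux at the orbit: S = 1361/(8.00)² = 21.27 W m^-2.
OLR = S(1−α)/4 = 4.811 W m^-2; the top layer radiates at T_e = 95.98 K.
For an N-layer opaque stack, T_s⁴ = (N+1)T_e⁴, hence T_s = (3)^(1/4)×95.98 K = 126.3 K.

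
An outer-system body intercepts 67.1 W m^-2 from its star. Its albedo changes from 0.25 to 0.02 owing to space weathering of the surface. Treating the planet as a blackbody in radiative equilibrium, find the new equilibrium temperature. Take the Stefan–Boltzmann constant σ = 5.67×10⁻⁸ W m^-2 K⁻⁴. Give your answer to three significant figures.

130 K

New equilibrium: T₂ = [(1−0.02)·67.10/(4σ)]^(1/4) = 130.5 K.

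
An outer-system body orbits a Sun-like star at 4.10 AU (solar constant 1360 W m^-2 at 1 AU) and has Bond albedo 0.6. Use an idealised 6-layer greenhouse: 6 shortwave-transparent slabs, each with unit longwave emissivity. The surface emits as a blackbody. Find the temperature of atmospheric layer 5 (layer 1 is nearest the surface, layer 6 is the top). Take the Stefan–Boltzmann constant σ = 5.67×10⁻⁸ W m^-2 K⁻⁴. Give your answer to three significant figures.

130 K

Flux at the orbit: S = 1360/(4.10)² = 80.90 W m^-2.
The effective emission temperature is T_e = [S(1−α)/(4σ)]^¼ = 109.3 K.
The net upward flux σT_e⁴ is constant between every pair of levels, so T_k⁴ = (N+1−k)T_e⁴.
T_5 = (2)^(1/4)·109.3 = 130.0 K.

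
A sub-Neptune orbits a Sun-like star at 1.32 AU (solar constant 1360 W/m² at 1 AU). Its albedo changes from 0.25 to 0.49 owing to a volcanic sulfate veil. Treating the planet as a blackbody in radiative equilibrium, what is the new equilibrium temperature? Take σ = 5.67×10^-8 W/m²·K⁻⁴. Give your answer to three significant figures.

Flux at the orbit: S = 1360/(1.32)² = 780.5 W/m².
T₂ = [S(1−α₂)/(4σ)]^(1/4) = [780.5·0.51/(4σ)]^(1/4) = 204.7 K.

205 K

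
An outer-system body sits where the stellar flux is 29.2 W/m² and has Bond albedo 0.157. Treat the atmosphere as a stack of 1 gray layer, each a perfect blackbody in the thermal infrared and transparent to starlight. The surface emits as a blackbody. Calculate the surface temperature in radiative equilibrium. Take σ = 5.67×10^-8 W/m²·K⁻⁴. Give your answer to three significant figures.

121 kelvin

The effective emission temperature is T_e = [S(1−α)/(4σ)]^¼ = 102.1 K.
Layer-by-layer balance gives σT_s⁴ = (N+1)σT_e⁴, so T_s = 2^¼·102.1 = 121.4 K.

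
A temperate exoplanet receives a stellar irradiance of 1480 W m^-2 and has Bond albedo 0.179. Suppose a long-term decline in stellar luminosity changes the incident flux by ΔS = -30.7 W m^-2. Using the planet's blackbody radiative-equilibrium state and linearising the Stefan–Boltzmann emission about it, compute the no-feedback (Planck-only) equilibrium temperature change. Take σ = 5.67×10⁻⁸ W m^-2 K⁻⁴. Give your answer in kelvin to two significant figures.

The baseline emission temperature is T_e = 270.5 K.
ΔF = Δ[S(1−α)]/4 = (1−0.179)·-30.7/4 = -6.301 W m^-2.
Linearising σT⁴ gives d(σT⁴)/dT = 4σT_e³ = 4.491 W m^-2 per K.
ΔT₀ = ΔF/λ_P = -6.301/4.491 = -1.40 K.

-1.4 K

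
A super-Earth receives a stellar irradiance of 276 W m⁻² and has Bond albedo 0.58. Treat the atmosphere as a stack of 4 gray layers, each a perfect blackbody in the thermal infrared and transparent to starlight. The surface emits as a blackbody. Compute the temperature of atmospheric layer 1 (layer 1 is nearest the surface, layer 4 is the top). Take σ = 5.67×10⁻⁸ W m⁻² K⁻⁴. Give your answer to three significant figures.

Top-of-atmosphere balance: σT_e⁴ = S(1−α)/4 = 28.98 W m⁻² → T_e = 150.4 K.
The net upward flux σT_e⁴ is constant between every pair of levels, so T_k⁴ = (N+1−k)T_e⁴.
T_1 = (4)^(1/4)·150.4 = 212.6 K.

213 K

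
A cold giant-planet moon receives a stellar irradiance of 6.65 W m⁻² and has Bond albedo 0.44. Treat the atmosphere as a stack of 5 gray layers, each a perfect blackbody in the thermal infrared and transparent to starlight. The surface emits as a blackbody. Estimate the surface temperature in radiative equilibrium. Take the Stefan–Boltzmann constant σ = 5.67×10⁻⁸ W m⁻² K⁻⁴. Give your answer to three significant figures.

OLR = S(1−α)/4 = 0.9310 W m⁻²; the top layer radiates at T_e = 63.66 K.
Layer-by-layer balance gives σT_s⁴ = (N+1)σT_e⁴, so T_s = 6^¼·63.66 = 99.63 K.

99.6 K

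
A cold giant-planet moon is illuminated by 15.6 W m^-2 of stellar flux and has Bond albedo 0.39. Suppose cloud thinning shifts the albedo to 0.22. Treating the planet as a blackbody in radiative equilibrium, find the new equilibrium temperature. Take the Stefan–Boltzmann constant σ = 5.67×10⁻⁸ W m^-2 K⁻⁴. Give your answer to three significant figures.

85.6 kelvin

New equilibrium: T₂ = [(1−0.22)·15.60/(4σ)]^(1/4) = 85.58 K.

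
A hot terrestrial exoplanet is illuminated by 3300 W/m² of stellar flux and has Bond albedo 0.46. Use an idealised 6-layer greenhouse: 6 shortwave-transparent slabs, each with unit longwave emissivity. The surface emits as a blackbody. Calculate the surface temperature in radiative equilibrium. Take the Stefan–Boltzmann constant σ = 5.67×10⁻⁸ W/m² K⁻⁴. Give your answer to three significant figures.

OLR = S(1−α)/4 = 445.5 W/m²; the top layer radiates at T_e = 297.7 K.
For an N-layer opaque stack, T_s⁴ = (N+1)T_e⁴, hence T_s = (7)^(1/4)×297.7 K = 484.3 K.

484 kelvin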